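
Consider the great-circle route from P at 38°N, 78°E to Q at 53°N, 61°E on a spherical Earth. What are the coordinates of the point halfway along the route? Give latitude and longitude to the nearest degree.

From cos δ = sin φ₁ sin φ₂ + cos φ₁ cos φ₂ cos Δλ, the central angle is δ ≈ 0.333 rad (19.1°).
Interpolate at f = 1/2 with slerp weights a = sin((1−f)δ)/sin δ ≈ 0.507, b = sin(fδ)/sin δ ≈ 0.507.
p = a·p₁ + b·p₂ ≈ (0.231, 0.658, 0.717); φ = arcsin(p_z) ≈ 45.81°, λ = atan2(p_y, p_x) ≈ 70.65°.

≈ 46°N, 71°E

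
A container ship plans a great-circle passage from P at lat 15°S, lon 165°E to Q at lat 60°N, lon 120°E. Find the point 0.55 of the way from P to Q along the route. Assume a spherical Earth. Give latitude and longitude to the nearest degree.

≈ lat 28°N, lon 148°E

Convert each endpoint to a unit vector on the sphere (x = cos φ cos λ, y = cos φ sin λ, z = sin φ).
The central angle between the endpoints is δ = arccos(p₁·p₂) ≈ 1.453 rad (83.3°).
Interpolate at f = 0.55 with slerp weights a = sin((1−f)δ)/sin δ ≈ 0.613, b = sin(fδ)/sin δ ≈ 0.722.
p = a·p₁ + b·p₂ ≈ (-0.752, 0.466, 0.467); φ = arcsin(p_z) ≈ 27.81°, λ = atan2(p_y, p_x) ≈ 148.23°.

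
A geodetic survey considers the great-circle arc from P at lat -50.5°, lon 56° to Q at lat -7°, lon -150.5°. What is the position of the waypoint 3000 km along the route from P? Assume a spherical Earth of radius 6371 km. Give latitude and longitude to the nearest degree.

≈ lat -70°, lon 97°

Write both endpoints as unit vectors p₁, p₂ with components (cos φ cos λ, cos φ sin λ, sin φ).
The central angle between the endpoints is δ = arccos(p₁·p₂) ≈ 2.061 rad (118.1°). The total great-circle distance is δ·R ≈ 2.061 × 6371 ≈ 13132 km, so the target fraction is f = 3000/13132 ≈ 0.228.
Interpolate at f ≈ 0.228 with slerp weights a = sin((1−f)δ)/sin δ ≈ 1.133, b = sin(fδ)/sin δ ≈ 0.514.
p = a·p₁ + b·p₂ ≈ (-0.041, 0.346, -0.937); φ = arcsin(p_z) ≈ -69.59°, λ = atan2(p_y, p_x) ≈ 96.77°.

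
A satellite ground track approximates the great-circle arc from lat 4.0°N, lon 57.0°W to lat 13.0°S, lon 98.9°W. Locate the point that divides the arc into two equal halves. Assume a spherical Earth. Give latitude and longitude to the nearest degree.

Convert each endpoint to a unit vector on the sphere (x = cos φ cos λ, y = cos φ sin λ, z = sin φ).
The central angle between the endpoints is δ = arccos(p₁·p₂) ≈ 0.784 rad (44.9°).
Interpolate at f = 1/2 with slerp weights a = sin((1−f)δ)/sin δ ≈ 0.541, b = sin(fδ)/sin δ ≈ 0.541.
p = a·p₁ + b·p₂ ≈ (0.212, -0.974, -0.084); φ = arcsin(p_z) ≈ -4.82°, λ = atan2(p_y, p_x) ≈ -77.69°.

≈ lat 5°S, lon 78°W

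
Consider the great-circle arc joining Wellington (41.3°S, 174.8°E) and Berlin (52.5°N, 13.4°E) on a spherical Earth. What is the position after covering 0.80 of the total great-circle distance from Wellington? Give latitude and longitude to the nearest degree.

≈ 59°N, 72°E

Write both endpoints as unit vectors p₁, p₂ with components (cos φ cos λ, cos φ sin λ, sin φ).
The central angle between the endpoints is δ = arccos(p₁·p₂) ≈ 2.848 rad (163.2°).
Interpolate at f = 0.80 with slerp weights a = sin((1−f)δ)/sin δ ≈ 1.860, b = sin(fδ)/sin δ ≈ 2.623.
p = a·p₁ + b·p₂ ≈ (0.161, 0.497, 0.853); φ = arcsin(p_z) ≈ 58.52°, λ = atan2(p_y, p_x) ≈ 72.01°.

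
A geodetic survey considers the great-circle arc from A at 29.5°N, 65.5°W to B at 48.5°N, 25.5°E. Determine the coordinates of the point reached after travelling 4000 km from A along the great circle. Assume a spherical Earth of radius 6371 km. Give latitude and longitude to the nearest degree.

From cos δ = sin φ₁ sin φ₂ + cos φ₁ cos φ₂ cos Δλ, the central angle is δ ≈ 1.204 rad (69.0°). The total great-circle distance is δ·R ≈ 1.204 × 6371 ≈ 7670 km, so the target fraction is f = 4000/7670 ≈ 0.522.
Interpolate at f ≈ 0.522 with slerp weights a = sin((1−f)δ)/sin δ ≈ 0.584, b = sin(fδ)/sin δ ≈ 0.629.
p = a·p₁ + b·p₂ ≈ (0.587, -0.283, 0.759); φ = arcsin(p_z) ≈ 49.35°, λ = atan2(p_y, p_x) ≈ -25.71°.

≈ 49°N, 26°W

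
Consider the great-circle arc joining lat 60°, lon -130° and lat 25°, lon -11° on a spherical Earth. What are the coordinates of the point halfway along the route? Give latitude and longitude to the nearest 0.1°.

≈ lat 58.3°, lon -44.4°

Convert each endpoint to a unit vector on the sphere (x = cos φ cos λ, y = cos φ sin λ, z = sin φ).
The central angle between the endpoints is δ = arccos(p₁·p₂) ≈ 1.424 rad (81.6°).
Interpolate at f = 1/2 with slerp weights a = sin((1−f)δ)/sin δ ≈ 0.660, b = sin(fδ)/sin δ ≈ 0.660.
p = a·p₁ + b·p₂ ≈ (0.375, -0.367, 0.851); φ = arcsin(p_z) ≈ 58.33°, λ = atan2(p_y, p_x) ≈ -44.37°.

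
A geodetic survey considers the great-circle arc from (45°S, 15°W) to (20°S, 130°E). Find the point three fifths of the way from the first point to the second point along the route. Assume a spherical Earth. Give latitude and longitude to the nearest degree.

Convert each endpoint to a unit vector on the sphere (x = cos φ cos λ, y = cos φ sin λ, z = sin φ).
The central angle between the endpoints is δ = arccos(p₁·p₂) ≈ 1.878 rad (107.6°).
Interpolate at f = 3/5 with slerp weights a = sin((1−f)δ)/sin δ ≈ 0.716, b = sin(fδ)/sin δ ≈ 0.947.
p = a·p₁ + b·p₂ ≈ (-0.083, 0.551, -0.830); φ = arcsin(p_z) ≈ -56.14°, λ = atan2(p_y, p_x) ≈ 98.59°.

≈ (56°S, 99°E)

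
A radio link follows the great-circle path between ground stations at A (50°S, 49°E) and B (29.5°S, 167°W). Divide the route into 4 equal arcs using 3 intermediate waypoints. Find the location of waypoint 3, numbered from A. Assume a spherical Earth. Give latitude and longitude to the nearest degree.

≈ (51°S, 179°E)

Write both endpoints as unit vectors p₁, p₂ with components (cos φ cos λ, cos φ sin λ, sin φ).
The central angle between the endpoints is δ = arccos(p₁·p₂) ≈ 1.646 rad (94.3°).
Interpolate at f = 3/4 with slerp weights a = sin((1−f)δ)/sin δ ≈ 0.401, b = sin(fδ)/sin δ ≈ 0.947.
p = a·p₁ + b·p₂ ≈ (-0.634, 0.009, -0.774); φ = arcsin(p_z) ≈ -50.67°, λ = atan2(p_y, p_x) ≈ 179.16°.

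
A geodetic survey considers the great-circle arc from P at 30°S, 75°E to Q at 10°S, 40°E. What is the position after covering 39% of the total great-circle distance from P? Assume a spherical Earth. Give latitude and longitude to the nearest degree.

Convert each endpoint to a unit vector on the sphere (x = cos φ cos λ, y = cos φ sin λ, z = sin φ).
The central angle between the endpoints is δ = arccos(p₁·p₂) ≈ 0.667 rad (38.2°).
Interpolate at f = 0.39 with slerp weights a = sin((1−f)δ)/sin δ ≈ 0.640, b = sin(fδ)/sin δ ≈ 0.416.
p = a·p₁ + b·p₂ ≈ (0.457, 0.798, -0.392); φ = arcsin(p_z) ≈ -23.08°, λ = atan2(p_y, p_x) ≈ 60.21°.

≈ 23°S, 60°E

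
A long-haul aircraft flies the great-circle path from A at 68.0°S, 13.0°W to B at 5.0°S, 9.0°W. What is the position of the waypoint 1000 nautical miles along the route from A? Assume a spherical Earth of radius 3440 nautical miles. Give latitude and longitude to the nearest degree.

≈ 51°S, 11°W

The haversine formula gives a central angle δ ≈ 1.101 rad (63.1°) between the endpoints. The total great-circle distance is δ·R ≈ 1.101 × 3440 ≈ 3786 nmi, so the target fraction is f = 1000/3786 ≈ 0.264.
Interpolate at f ≈ 0.264 with slerp weights a = sin((1−f)δ)/sin δ ≈ 0.812, b = sin(fδ)/sin δ ≈ 0.322.
p = a·p₁ + b·p₂ ≈ (0.613, -0.119, -0.781); φ = arcsin(p_z) ≈ -51.37°, λ = atan2(p_y, p_x) ≈ -10.95°.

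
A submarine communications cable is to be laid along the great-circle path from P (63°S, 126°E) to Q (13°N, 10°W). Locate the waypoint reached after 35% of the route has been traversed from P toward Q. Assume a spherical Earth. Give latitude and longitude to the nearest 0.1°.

≈ (57.6°S, 32.5°E)

Write both endpoints as unit vectors p₁, p₂ with components (cos φ cos λ, cos φ sin λ, sin φ).
The central angle between the endpoints is δ = arccos(p₁·p₂) ≈ 2.116 rad (121.2°).
Interpolate at f = 0.35 with slerp weights a = sin((1−f)δ)/sin δ ≈ 1.147, b = sin(fδ)/sin δ ≈ 0.789.
p = a·p₁ + b·p₂ ≈ (0.451, 0.288, -0.845); φ = arcsin(p_z) ≈ -57.65°, λ = atan2(p_y, p_x) ≈ 32.54°.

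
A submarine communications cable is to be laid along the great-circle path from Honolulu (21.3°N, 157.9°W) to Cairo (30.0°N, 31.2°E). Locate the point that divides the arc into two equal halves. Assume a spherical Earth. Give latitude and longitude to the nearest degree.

≈ 80°N, 141°E

Write both endpoints as unit vectors p₁, p₂ with components (cos φ cos λ, cos φ sin λ, sin φ).
The central angle between the endpoints is δ = arccos(p₁·p₂) ≈ 2.233 rad (128.0°).
Interpolate at f = 1/2 with slerp weights a = sin((1−f)δ)/sin δ ≈ 1.140, b = sin(fδ)/sin δ ≈ 1.140.
p = a·p₁ + b·p₂ ≈ (-0.140, 0.112, 0.984); φ = arcsin(p_z) ≈ 79.70°, λ = atan2(p_y, p_x) ≈ 141.31°.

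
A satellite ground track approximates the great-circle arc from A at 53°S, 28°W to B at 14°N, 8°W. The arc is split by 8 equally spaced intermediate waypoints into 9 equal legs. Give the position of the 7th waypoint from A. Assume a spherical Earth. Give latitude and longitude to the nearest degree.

Write both endpoints as unit vectors p₁, p₂ with components (cos φ cos λ, cos φ sin λ, sin φ).
The central angle between the endpoints is δ = arccos(p₁·p₂) ≈ 1.207 rad (69.2°).
Interpolate at f = 7/9 with slerp weights a = sin((1−f)δ)/sin δ ≈ 0.284, b = sin(fδ)/sin δ ≈ 0.863.
p = a·p₁ + b·p₂ ≈ (0.980, -0.197, -0.018); φ = arcsin(p_z) ≈ -1.01°, λ = atan2(p_y, p_x) ≈ -11.35°.

≈ 1°S, 11°W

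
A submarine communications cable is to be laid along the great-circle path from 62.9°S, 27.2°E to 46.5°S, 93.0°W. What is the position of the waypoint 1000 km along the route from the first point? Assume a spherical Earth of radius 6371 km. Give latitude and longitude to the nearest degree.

Convert each endpoint to a unit vector on the sphere (x = cos φ cos λ, y = cos φ sin λ, z = sin φ).
The central angle between the endpoints is δ = arccos(p₁·p₂) ≈ 1.061 rad (60.8°). The total great-circle distance is δ·R ≈ 1.061 × 6371 ≈ 6760 km, so the target fraction is f = 1000/6760 ≈ 0.148.
Interpolate at f ≈ 0.148 with slerp weights a = sin((1−f)δ)/sin δ ≈ 0.900, b = sin(fδ)/sin δ ≈ 0.179.
p = a·p₁ + b·p₂ ≈ (0.358, 0.064, -0.931); φ = arcsin(p_z) ≈ -68.65°, λ = atan2(p_y, p_x) ≈ 10.18°.

≈ 69°S, 10°E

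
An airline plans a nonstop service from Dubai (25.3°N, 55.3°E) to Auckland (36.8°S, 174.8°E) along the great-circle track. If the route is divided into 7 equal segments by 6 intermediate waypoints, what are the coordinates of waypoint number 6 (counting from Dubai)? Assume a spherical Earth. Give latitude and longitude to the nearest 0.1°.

Write both endpoints as unit vectors p₁, p₂ with components (cos φ cos λ, cos φ sin λ, sin φ).
The central angle between the endpoints is δ = arccos(p₁·p₂) ≈ 2.230 rad (127.8°).
Interpolate at f = 6/7 with slerp weights a = sin((1−f)δ)/sin δ ≈ 0.396, b = sin(fδ)/sin δ ≈ 1.192.
p = a·p₁ + b·p₂ ≈ (-0.747, 0.381, -0.545); φ = arcsin(p_z) ≈ -33.02°, λ = atan2(p_y, p_x) ≈ 152.97°.

≈ 33.0°S, 153.0°E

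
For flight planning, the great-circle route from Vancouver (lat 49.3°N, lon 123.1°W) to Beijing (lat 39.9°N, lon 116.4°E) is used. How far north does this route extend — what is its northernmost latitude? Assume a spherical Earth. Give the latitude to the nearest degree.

The great circle lies in the plane with unit normal n̂ = (p₁ × p₂)/|p₁ × p₂|.
Here n̂_z ≈ -0.443; the vertex latitude is φ_max = arccos|n̂_z| ≈ 63.7°.
Check via Clairaut: cos φ_max = |cos φ₁| · sin C = cos(49.3°)·sin(42.8°) ≈ 0.443, again giving ≈ 63.7°.

≈ 64°N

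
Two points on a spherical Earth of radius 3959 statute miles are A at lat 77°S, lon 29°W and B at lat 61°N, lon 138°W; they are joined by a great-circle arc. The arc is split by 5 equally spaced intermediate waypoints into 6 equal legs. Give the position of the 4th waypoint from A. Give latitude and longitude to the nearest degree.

≈ lat 13°N, lon 116°W

Convert each endpoint to a unit vector on the sphere (x = cos φ cos λ, y = cos φ sin λ, z = sin φ).
The central angle between the endpoints is δ = arccos(p₁·p₂) ≈ 2.663 rad (152.6°).
Interpolate at f = 4/6 with slerp weights a = sin((1−f)δ)/sin δ ≈ 1.685, b = sin(fδ)/sin δ ≈ 2.127.
p = a·p₁ + b·p₂ ≈ (-0.435, -0.874, 0.219); φ = arcsin(p_z) ≈ 12.62°, λ = atan2(p_y, p_x) ≈ -116.46°.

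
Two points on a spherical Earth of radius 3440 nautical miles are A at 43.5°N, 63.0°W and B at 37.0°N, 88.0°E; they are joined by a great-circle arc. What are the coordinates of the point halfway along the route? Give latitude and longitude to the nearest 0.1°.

≈ 73.3°N, 23.0°E

Write both endpoints as unit vectors p₁, p₂ with components (cos φ cos λ, cos φ sin λ, sin φ).
The central angle between the endpoints is δ = arccos(p₁·p₂) ≈ 1.663 rad (95.3°).
Interpolate at f = 1/2 with slerp weights a = sin((1−f)δ)/sin δ ≈ 0.742, b = sin(fδ)/sin δ ≈ 0.742.
p = a·p₁ + b·p₂ ≈ (0.265, 0.113, 0.958); φ = arcsin(p_z) ≈ 73.26°, λ = atan2(p_y, p_x) ≈ 23.03°.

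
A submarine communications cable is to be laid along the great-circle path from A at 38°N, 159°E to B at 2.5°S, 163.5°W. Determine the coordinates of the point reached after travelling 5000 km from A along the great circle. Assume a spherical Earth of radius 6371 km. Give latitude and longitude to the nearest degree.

From cos δ = sin φ₁ sin φ₂ + cos φ₁ cos φ₂ cos Δλ, the central angle is δ ≈ 0.930 rad (53.3°). The total great-circle distance is δ·R ≈ 0.930 × 6371 ≈ 5926 km, so the target fraction is f = 5000/5926 ≈ 0.844.
Interpolate at f ≈ 0.844 with slerp weights a = sin((1−f)δ)/sin δ ≈ 0.181, b = sin(fδ)/sin δ ≈ 0.881.
p = a·p₁ + b·p₂ ≈ (-0.977, -0.199, 0.073); φ = arcsin(p_z) ≈ 4.17°, λ = atan2(p_y, p_x) ≈ -168.48°.

≈ 4°N, 168°W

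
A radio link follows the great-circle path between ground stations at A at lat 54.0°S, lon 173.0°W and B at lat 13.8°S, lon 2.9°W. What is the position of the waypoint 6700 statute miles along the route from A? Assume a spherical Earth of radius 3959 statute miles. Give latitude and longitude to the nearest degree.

The haversine formula gives a central angle δ ≈ 1.949 rad (111.7°) between the endpoints. The total great-circle distance is δ·R ≈ 1.949 × 3959 ≈ 7716 mi, so the target fraction is f = 6700/7716 ≈ 0.868.
Interpolate at f ≈ 0.868 with slerp weights a = sin((1−f)δ)/sin δ ≈ 0.273, b = sin(fδ)/sin δ ≈ 1.068.
p = a·p₁ + b·p₂ ≈ (0.877, -0.072, -0.476); φ = arcsin(p_z) ≈ -28.42°, λ = atan2(p_y, p_x) ≈ -4.70°.

≈ lat 28°S, lon 5°W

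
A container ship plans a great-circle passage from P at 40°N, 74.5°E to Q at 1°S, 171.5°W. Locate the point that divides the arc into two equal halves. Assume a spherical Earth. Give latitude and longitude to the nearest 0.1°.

≈ 32.5°N, 143.0°E

Write both endpoints as unit vectors p₁, p₂ with components (cos φ cos λ, cos φ sin λ, sin φ).
The central angle between the endpoints is δ = arccos(p₁·p₂) ≈ 1.899 rad (108.8°).
Interpolate at f = 1/2 with slerp weights a = sin((1−f)δ)/sin δ ≈ 0.859, b = sin(fδ)/sin δ ≈ 0.859.
p = a·p₁ + b·p₂ ≈ (-0.674, 0.507, 0.537); φ = arcsin(p_z) ≈ 32.50°, λ = atan2(p_y, p_x) ≈ 143.02°.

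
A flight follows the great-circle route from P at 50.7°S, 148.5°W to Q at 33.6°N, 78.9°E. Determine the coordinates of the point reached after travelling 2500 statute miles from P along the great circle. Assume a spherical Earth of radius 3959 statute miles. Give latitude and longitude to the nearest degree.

Write both endpoints as unit vectors p₁, p₂ with components (cos φ cos λ, cos φ sin λ, sin φ).
The central angle between the endpoints is δ = arccos(p₁·p₂) ≈ 2.474 rad (141.8°). The total great-circle distance is δ·R ≈ 2.474 × 3959 ≈ 9795 mi, so the target fraction is f = 2500/9795 ≈ 0.255.
Interpolate at f ≈ 0.255 with slerp weights a = sin((1−f)δ)/sin δ ≈ 1.556, b = sin(fδ)/sin δ ≈ 0.954.
p = a·p₁ + b·p₂ ≈ (-0.687, 0.264, -0.676); φ = arcsin(p_z) ≈ -42.56°, λ = atan2(p_y, p_x) ≈ 158.96°.

≈ 43°S, 159°E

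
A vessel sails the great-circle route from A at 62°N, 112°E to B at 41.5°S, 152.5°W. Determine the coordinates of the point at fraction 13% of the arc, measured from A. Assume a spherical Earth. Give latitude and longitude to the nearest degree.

Write both endpoints as unit vectors p₁, p₂ with components (cos φ cos λ, cos φ sin λ, sin φ).
The central angle between the endpoints is δ = arccos(p₁·p₂) ≈ 2.238 rad (128.2°).
Interpolate at f = 0.13 with slerp weights a = sin((1−f)δ)/sin δ ≈ 1.184, b = sin(fδ)/sin δ ≈ 0.365.
p = a·p₁ + b·p₂ ≈ (-0.451, 0.389, 0.803); φ = arcsin(p_z) ≈ 53.45°, λ = atan2(p_y, p_x) ≈ 139.20°.

≈ 53°N, 139°E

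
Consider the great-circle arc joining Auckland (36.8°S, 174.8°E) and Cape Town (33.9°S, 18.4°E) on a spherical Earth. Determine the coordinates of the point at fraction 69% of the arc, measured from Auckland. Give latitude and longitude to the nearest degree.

The haversine formula gives a central angle δ ≈ 1.849 rad (106.0°) between the endpoints.
Interpolate at f = 0.69 with slerp weights a = sin((1−f)δ)/sin δ ≈ 0.564, b = sin(fδ)/sin δ ≈ 0.995.
p = a·p₁ + b·p₂ ≈ (0.334, 0.302, -0.893); φ = arcsin(p_z) ≈ -63.25°, λ = atan2(p_y, p_x) ≈ 42.09°.

≈ 63°S, 42°E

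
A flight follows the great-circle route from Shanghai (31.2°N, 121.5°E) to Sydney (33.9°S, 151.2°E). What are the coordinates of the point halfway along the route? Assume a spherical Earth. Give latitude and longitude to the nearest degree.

≈ 1°S, 136°E

Convert each endpoint to a unit vector on the sphere (x = cos φ cos λ, y = cos φ sin λ, z = sin φ).
The central angle between the endpoints is δ = arccos(p₁·p₂) ≈ 1.237 rad (70.9°).
Interpolate at f = 1/2 with slerp weights a = sin((1−f)δ)/sin δ ≈ 0.614, b = sin(fδ)/sin δ ≈ 0.614.
p = a·p₁ + b·p₂ ≈ (-0.721, 0.693, -0.024); φ = arcsin(p_z) ≈ -1.40°, λ = atan2(p_y, p_x) ≈ 136.12°.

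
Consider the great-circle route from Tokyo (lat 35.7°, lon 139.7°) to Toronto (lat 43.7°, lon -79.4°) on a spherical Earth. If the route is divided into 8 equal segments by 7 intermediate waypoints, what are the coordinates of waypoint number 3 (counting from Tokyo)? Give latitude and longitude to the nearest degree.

≈ lat 63°, lon 175°

Write both endpoints as unit vectors p₁, p₂ with components (cos φ cos λ, cos φ sin λ, sin φ).
The central angle between the endpoints is δ = arccos(p₁·p₂) ≈ 1.623 rad (93.0°).
Interpolate at f = 3/8 with slerp weights a = sin((1−f)δ)/sin δ ≈ 0.850, b = sin(fδ)/sin δ ≈ 0.573.
p = a·p₁ + b·p₂ ≈ (-0.451, 0.040, 0.892); φ = arcsin(p_z) ≈ 63.11°, λ = atan2(p_y, p_x) ≈ 174.96°.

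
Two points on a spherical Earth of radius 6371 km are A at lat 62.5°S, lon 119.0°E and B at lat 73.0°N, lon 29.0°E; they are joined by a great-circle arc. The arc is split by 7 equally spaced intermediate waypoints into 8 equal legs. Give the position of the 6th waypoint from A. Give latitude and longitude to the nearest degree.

≈ lat 43°N, lon 75°E

From cos δ = sin φ₁ sin φ₂ + cos φ₁ cos φ₂ cos Δλ, the central angle is δ ≈ 2.583 rad (148.0°).
Interpolate at f = 6/8 with slerp weights a = sin((1−f)δ)/sin δ ≈ 1.137, b = sin(fδ)/sin δ ≈ 1.763.
p = a·p₁ + b·p₂ ≈ (0.196, 0.709, 0.678); φ = arcsin(p_z) ≈ 42.65°, λ = atan2(p_y, p_x) ≈ 74.52°.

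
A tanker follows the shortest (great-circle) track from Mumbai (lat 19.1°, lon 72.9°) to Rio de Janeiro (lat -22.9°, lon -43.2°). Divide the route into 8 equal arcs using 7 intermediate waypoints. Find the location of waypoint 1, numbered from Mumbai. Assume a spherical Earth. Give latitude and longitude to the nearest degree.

≈ lat 14°, lon 58°

The haversine formula gives a central angle δ ≈ 2.106 rad (120.7°) between the endpoints.
Interpolate at f = 1/8 with slerp weights a = sin((1−f)δ)/sin δ ≈ 1.120, b = sin(fδ)/sin δ ≈ 0.303.
p = a·p₁ + b·p₂ ≈ (0.514, 0.821, 0.249); φ = arcsin(p_z) ≈ 14.40°, λ = atan2(p_y, p_x) ≈ 57.92°.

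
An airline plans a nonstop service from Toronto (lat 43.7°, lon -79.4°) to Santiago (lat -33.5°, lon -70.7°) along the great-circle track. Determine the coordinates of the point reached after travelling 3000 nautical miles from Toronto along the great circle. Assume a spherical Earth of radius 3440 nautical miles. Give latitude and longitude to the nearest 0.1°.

≈ lat -6.0°, lon -73.7°

Write both endpoints as unit vectors p₁, p₂ with components (cos φ cos λ, cos φ sin λ, sin φ).
The central angle between the endpoints is δ = arccos(p₁·p₂) ≈ 1.355 rad (77.6°). The total great-circle distance is δ·R ≈ 1.355 × 3440 ≈ 4659 nmi, so the target fraction is f = 3000/4659 ≈ 0.644.
Interpolate at f ≈ 0.644 with slerp weights a = sin((1−f)δ)/sin δ ≈ 0.475, b = sin(fδ)/sin δ ≈ 0.784.
p = a·p₁ + b·p₂ ≈ (0.279, -0.955, -0.105); φ = arcsin(p_z) ≈ -6.00°, λ = atan2(p_y, p_x) ≈ -73.69°.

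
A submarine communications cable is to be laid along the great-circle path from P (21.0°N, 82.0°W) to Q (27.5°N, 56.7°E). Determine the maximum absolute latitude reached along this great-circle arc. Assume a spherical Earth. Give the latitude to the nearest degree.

≈ 52°N

The great circle lies in the plane with unit normal n̂ = (p₁ × p₂)/|p₁ × p₂|.
Here n̂_z ≈ +0.614; the vertex latitude is φ_max = arccos|n̂_z| ≈ 52.1°.
Check via Clairaut: cos φ_max = |cos φ₁| · sin C = cos(21.0°)·sin(41.2°) ≈ 0.614, again giving ≈ 52.1°.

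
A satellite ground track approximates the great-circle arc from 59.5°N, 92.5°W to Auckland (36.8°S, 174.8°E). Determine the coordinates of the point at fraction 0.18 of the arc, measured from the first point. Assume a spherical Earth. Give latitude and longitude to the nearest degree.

≈ 48°N, 124°W

Convert each endpoint to a unit vector on the sphere (x = cos φ cos λ, y = cos φ sin λ, z = sin φ).
The central angle between the endpoints is δ = arccos(p₁·p₂) ≈ 2.136 rad (122.4°).
Interpolate at f = 0.18 with slerp weights a = sin((1−f)δ)/sin δ ≈ 1.165, b = sin(fδ)/sin δ ≈ 0.444.
p = a·p₁ + b·p₂ ≈ (-0.380, -0.558, 0.738); φ = arcsin(p_z) ≈ 47.52°, λ = atan2(p_y, p_x) ≈ -124.23°.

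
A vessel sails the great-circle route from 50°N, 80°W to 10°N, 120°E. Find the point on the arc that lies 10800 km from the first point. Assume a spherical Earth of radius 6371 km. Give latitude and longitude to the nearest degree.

From cos δ = sin φ₁ sin φ₂ + cos φ₁ cos φ₂ cos Δλ, the central angle is δ ≈ 2.051 rad (117.5°). The total great-circle distance is δ·R ≈ 2.051 × 6371 ≈ 13066 km, so the target fraction is f = 10800/13066 ≈ 0.827.
Interpolate at f ≈ 0.827 with slerp weights a = sin((1−f)δ)/sin δ ≈ 0.393, b = sin(fδ)/sin δ ≈ 1.119.
p = a·p₁ + b·p₂ ≈ (-0.507, 0.706, 0.495); φ = arcsin(p_z) ≈ 29.67°, λ = atan2(p_y, p_x) ≈ 125.70°.

≈ 30°N, 126°E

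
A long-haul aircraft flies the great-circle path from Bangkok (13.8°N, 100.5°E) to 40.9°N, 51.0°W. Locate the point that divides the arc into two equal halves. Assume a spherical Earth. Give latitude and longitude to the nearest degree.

≈ 62°N, 51°E

Convert each endpoint to a unit vector on the sphere (x = cos φ cos λ, y = cos φ sin λ, z = sin φ).
The central angle between the endpoints is δ = arccos(p₁·p₂) ≈ 2.082 rad (119.3°).
Interpolate at f = 1/2 with slerp weights a = sin((1−f)δ)/sin δ ≈ 0.989, b = sin(fδ)/sin δ ≈ 0.989.
p = a·p₁ + b·p₂ ≈ (0.295, 0.363, 0.884); φ = arcsin(p_z) ≈ 62.07°, λ = atan2(p_y, p_x) ≈ 50.89°.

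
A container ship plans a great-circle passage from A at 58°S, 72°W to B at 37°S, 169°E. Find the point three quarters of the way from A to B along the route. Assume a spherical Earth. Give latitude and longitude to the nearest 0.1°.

Convert each endpoint to a unit vector on the sphere (x = cos φ cos λ, y = cos φ sin λ, z = sin φ).
The central angle between the endpoints is δ = arccos(p₁·p₂) ≈ 1.261 rad (72.2°).
Interpolate at f = 3/4 with slerp weights a = sin((1−f)δ)/sin δ ≈ 0.326, b = sin(fδ)/sin δ ≈ 0.851.
p = a·p₁ + b·p₂ ≈ (-0.614, -0.034, -0.788); φ = arcsin(p_z) ≈ -52.04°, λ = atan2(p_y, p_x) ≈ -176.80°.

≈ 52.0°S, 176.8°W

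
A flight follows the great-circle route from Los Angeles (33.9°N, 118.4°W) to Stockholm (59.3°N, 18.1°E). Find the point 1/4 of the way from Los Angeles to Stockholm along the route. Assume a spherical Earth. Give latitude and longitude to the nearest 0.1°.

≈ 52.1°N, 106.9°W

Convert each endpoint to a unit vector on the sphere (x = cos φ cos λ, y = cos φ sin λ, z = sin φ).
The central angle between the endpoints is δ = arccos(p₁·p₂) ≈ 1.398 rad (80.1°).
Interpolate at f = 1/4 with slerp weights a = sin((1−f)δ)/sin δ ≈ 0.880, b = sin(fδ)/sin δ ≈ 0.348.
p = a·p₁ + b·p₂ ≈ (-0.179, -0.587, 0.790); φ = arcsin(p_z) ≈ 52.14°, λ = atan2(p_y, p_x) ≈ -106.92°.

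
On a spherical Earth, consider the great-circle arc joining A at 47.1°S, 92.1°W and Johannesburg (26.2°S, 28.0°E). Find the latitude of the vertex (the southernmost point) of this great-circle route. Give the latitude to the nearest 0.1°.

The great circle lies in the plane with unit normal n̂ = (p₁ × p₂)/|p₁ × p₂|.
Here n̂_z ≈ +0.528; the vertex latitude is φ_max = arccos|n̂_z| ≈ 58.1°.
Check via Clairaut: cos φ_max = |cos φ₁| · sin C = cos(47.1°)·sin(129.1°) ≈ 0.528, again giving ≈ 58.1°.

≈ 58.1°S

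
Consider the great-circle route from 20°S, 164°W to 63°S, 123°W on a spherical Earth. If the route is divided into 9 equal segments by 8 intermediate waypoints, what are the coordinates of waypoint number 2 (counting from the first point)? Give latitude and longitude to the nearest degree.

≈ 30°S, 159°W

The haversine formula gives a central angle δ ≈ 0.893 rad (51.2°) between the endpoints.
Interpolate at f = 2/9 with slerp weights a = sin((1−f)δ)/sin δ ≈ 0.822, b = sin(fδ)/sin δ ≈ 0.253.
p = a·p₁ + b·p₂ ≈ (-0.805, -0.309, -0.507); φ = arcsin(p_z) ≈ -30.44°, λ = atan2(p_y, p_x) ≈ -158.98°.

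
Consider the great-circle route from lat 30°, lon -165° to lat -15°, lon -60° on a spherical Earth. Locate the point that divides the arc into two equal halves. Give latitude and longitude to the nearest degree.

The haversine formula gives a central angle δ ≈ 1.924 rad (110.2°) between the endpoints.
Interpolate at f = 1/2 with slerp weights a = sin((1−f)δ)/sin δ ≈ 0.874, b = sin(fδ)/sin δ ≈ 0.874.
p = a·p₁ + b·p₂ ≈ (-0.309, -0.927, 0.211); φ = arcsin(p_z) ≈ 12.17°, λ = atan2(p_y, p_x) ≈ -108.43°.

≈ lat 12°, lon -108°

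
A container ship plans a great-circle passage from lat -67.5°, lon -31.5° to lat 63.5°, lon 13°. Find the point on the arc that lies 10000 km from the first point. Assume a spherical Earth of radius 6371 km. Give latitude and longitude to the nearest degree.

≈ lat 20°, lon -4°

From cos δ = sin φ₁ sin φ₂ + cos φ₁ cos φ₂ cos Δλ, the central angle is δ ≈ 2.353 rad (134.8°). The total great-circle distance is δ·R ≈ 2.353 × 6371 ≈ 14993 km, so the target fraction is f = 10000/14993 ≈ 0.667.
Interpolate at f ≈ 0.667 with slerp weights a = sin((1−f)δ)/sin δ ≈ 0.995, b = sin(fδ)/sin δ ≈ 1.410.
p = a·p₁ + b·p₂ ≈ (0.938, -0.057, 0.342); φ = arcsin(p_z) ≈ 20.02°, λ = atan2(p_y, p_x) ≈ -3.51°.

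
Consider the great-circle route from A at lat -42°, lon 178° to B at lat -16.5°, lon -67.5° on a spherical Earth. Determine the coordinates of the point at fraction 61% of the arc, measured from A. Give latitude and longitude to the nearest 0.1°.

Convert each endpoint to a unit vector on the sphere (x = cos φ cos λ, y = cos φ sin λ, z = sin φ).
The central angle between the endpoints is δ = arccos(p₁·p₂) ≈ 1.676 rad (96.1°).
Interpolate at f = 0.61 with slerp weights a = sin((1−f)δ)/sin δ ≈ 0.612, b = sin(fδ)/sin δ ≈ 0.858.
p = a·p₁ + b·p₂ ≈ (-0.139, -0.744, -0.653); φ = arcsin(p_z) ≈ -40.77°, λ = atan2(p_y, p_x) ≈ -100.60°.

≈ lat -40.8°, lon -100.6°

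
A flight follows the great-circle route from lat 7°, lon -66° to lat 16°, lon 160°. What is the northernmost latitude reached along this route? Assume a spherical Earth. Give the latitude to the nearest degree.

The great circle lies in the plane with unit normal n̂ = (p₁ × p₂)/|p₁ × p₂|.
Here n̂_z ≈ -0.883; the vertex latitude is φ_max = arccos|n̂_z| ≈ 28.0°.
Check via Clairaut: cos φ_max = |cos φ₁| · sin C = cos(7.0°)·sin(62.8°) ≈ 0.883, again giving ≈ 28.0°.

≈ 28°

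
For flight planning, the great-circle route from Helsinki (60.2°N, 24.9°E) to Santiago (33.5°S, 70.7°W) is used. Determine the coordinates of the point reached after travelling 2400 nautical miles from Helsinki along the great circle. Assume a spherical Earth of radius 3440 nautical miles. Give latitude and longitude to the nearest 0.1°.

≈ 36.1°N, 25.6°W

From cos δ = sin φ₁ sin φ₂ + cos φ₁ cos φ₂ cos Δλ, the central angle is δ ≈ 2.117 rad (121.3°). The total great-circle distance is δ·R ≈ 2.117 × 3440 ≈ 7282 nmi, so the target fraction is f = 2400/7282 ≈ 0.330.
Interpolate at f ≈ 0.330 with slerp weights a = sin((1−f)δ)/sin δ ≈ 1.157, b = sin(fδ)/sin δ ≈ 0.752.
p = a·p₁ + b·p₂ ≈ (0.729, -0.350, 0.589); φ = arcsin(p_z) ≈ 36.08°, λ = atan2(p_y, p_x) ≈ -25.63°.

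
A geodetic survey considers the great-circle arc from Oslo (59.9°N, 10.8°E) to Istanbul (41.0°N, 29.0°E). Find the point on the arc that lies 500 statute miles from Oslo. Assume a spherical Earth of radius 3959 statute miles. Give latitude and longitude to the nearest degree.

≈ (54°N, 19°E)

From cos δ = sin φ₁ sin φ₂ + cos φ₁ cos φ₂ cos Δλ, the central angle is δ ≈ 0.384 rad (22.0°). The total great-circle distance is δ·R ≈ 0.384 × 3959 ≈ 1521 mi, so the target fraction is f = 500/1521 ≈ 0.329.
Interpolate at f ≈ 0.329 with slerp weights a = sin((1−f)δ)/sin δ ≈ 0.680, b = sin(fδ)/sin δ ≈ 0.336.
p = a·p₁ + b·p₂ ≈ (0.557, 0.187, 0.809); φ = arcsin(p_z) ≈ 54.01°, λ = atan2(p_y, p_x) ≈ 18.55°.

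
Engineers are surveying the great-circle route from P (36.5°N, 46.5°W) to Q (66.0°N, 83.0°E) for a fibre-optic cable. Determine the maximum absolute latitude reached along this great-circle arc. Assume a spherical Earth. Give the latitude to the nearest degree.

The great circle lies in the plane with unit normal n̂ = (p₁ × p₂)/|p₁ × p₂|.
Here n̂_z ≈ +0.268; the vertex latitude is φ_max = arccos|n̂_z| ≈ 74.5°.

≈ 74°N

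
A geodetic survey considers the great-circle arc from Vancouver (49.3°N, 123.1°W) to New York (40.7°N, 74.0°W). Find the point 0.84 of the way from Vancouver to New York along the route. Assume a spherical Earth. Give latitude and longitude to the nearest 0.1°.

Write both endpoints as unit vectors p₁, p₂ with components (cos φ cos λ, cos φ sin λ, sin φ).
The central angle between the endpoints is δ = arccos(p₁·p₂) ≈ 0.613 rad (35.1°).
Interpolate at f = 0.84 with slerp weights a = sin((1−f)δ)/sin δ ≈ 0.170, b = sin(fδ)/sin δ ≈ 0.856.
p = a·p₁ + b·p₂ ≈ (0.118, -0.717, 0.687); φ = arcsin(p_z) ≈ 43.41°, λ = atan2(p_y, p_x) ≈ -80.63°.

≈ 43.4°N, 80.6°W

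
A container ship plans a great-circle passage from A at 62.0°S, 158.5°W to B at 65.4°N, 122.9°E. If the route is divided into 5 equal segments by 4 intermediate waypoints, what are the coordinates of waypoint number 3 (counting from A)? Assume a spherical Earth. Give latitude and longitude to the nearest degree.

Write both endpoints as unit vectors p₁, p₂ with components (cos φ cos λ, cos φ sin λ, sin φ).
The central angle between the endpoints is δ = arccos(p₁·p₂) ≈ 2.441 rad (139.8°).
Interpolate at f = 3/5 with slerp weights a = sin((1−f)δ)/sin δ ≈ 1.284, b = sin(fδ)/sin δ ≈ 1.542.
p = a·p₁ + b·p₂ ≈ (-0.910, 0.318, 0.268); φ = arcsin(p_z) ≈ 15.53°, λ = atan2(p_y, p_x) ≈ 160.74°.

≈ 16°N, 161°E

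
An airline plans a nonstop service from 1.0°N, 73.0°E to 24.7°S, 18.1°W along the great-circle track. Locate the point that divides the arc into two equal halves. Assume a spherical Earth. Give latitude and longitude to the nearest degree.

≈ 17°S, 30°E

The haversine formula gives a central angle δ ≈ 1.596 rad (91.4°) between the endpoints.
Interpolate at f = 1/2 with slerp weights a = sin((1−f)δ)/sin δ ≈ 0.716, b = sin(fδ)/sin δ ≈ 0.716.
p = a·p₁ + b·p₂ ≈ (0.828, 0.483, -0.287); φ = arcsin(p_z) ≈ -16.66°, λ = atan2(p_y, p_x) ≈ 30.24°.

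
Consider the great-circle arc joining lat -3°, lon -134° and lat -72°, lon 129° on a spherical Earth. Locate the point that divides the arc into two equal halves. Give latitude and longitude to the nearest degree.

≈ lat -45°, lon -152°

Write both endpoints as unit vectors p₁, p₂ with components (cos φ cos λ, cos φ sin λ, sin φ).
The central angle between the endpoints is δ = arccos(p₁·p₂) ≈ 1.559 rad (89.3°).
Interpolate at f = 1/2 with slerp weights a = sin((1−f)δ)/sin δ ≈ 0.703, b = sin(fδ)/sin δ ≈ 0.703.
p = a·p₁ + b·p₂ ≈ (-0.624, -0.336, -0.705); φ = arcsin(p_z) ≈ -44.85°, λ = atan2(p_y, p_x) ≈ -151.70°.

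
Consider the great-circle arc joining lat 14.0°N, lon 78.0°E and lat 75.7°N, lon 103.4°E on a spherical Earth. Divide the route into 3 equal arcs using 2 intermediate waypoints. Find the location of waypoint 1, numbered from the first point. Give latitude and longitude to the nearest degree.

From cos δ = sin φ₁ sin φ₂ + cos φ₁ cos φ₂ cos Δλ, the central angle is δ ≈ 1.103 rad (63.2°).
Interpolate at f = 1/3 with slerp weights a = sin((1−f)δ)/sin δ ≈ 0.752, b = sin(fδ)/sin δ ≈ 0.403.
p = a·p₁ + b·p₂ ≈ (0.129, 0.810, 0.572); φ = arcsin(p_z) ≈ 34.89°, λ = atan2(p_y, p_x) ≈ 80.98°.

≈ lat 35°N, lon 81°E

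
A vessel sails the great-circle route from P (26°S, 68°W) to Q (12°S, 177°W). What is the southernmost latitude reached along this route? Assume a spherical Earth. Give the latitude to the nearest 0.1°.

≈ 32.1°S

The great circle lies in the plane with unit normal n̂ = (p₁ × p₂)/|p₁ × p₂|.
Here n̂_z ≈ -0.848; the vertex latitude is φ_max = arccos|n̂_z| ≈ 32.1°.
Check via Clairaut: cos φ_max = |cos φ₁| · sin C = cos(26.0°)·sin(109.4°) ≈ 0.848, again giving ≈ 32.1°.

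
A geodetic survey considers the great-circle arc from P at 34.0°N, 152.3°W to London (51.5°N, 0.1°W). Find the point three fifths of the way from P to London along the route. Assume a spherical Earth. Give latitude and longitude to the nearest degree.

From cos δ = sin φ₁ sin φ₂ + cos φ₁ cos φ₂ cos Δλ, the central angle is δ ≈ 1.590 rad (91.1°).
Interpolate at f = 3/5 with slerp weights a = sin((1−f)δ)/sin δ ≈ 0.594, b = sin(fδ)/sin δ ≈ 0.816.
p = a·p₁ + b·p₂ ≈ (0.072, -0.230, 0.971); φ = arcsin(p_z) ≈ 76.07°, λ = atan2(p_y, p_x) ≈ -72.64°.

≈ 76°N, 73°W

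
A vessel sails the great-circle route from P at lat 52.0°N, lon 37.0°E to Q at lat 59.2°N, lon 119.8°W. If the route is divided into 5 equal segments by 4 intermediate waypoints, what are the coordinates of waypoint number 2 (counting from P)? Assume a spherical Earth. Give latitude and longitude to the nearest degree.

≈ lat 77°N, lon 11°E

Write both endpoints as unit vectors p₁, p₂ with components (cos φ cos λ, cos φ sin λ, sin φ).
The central angle between the endpoints is δ = arccos(p₁·p₂) ≈ 1.173 rad (67.2°).
Interpolate at f = 2/5 with slerp weights a = sin((1−f)δ)/sin δ ≈ 0.702, b = sin(fδ)/sin δ ≈ 0.491.
p = a·p₁ + b·p₂ ≈ (0.220, 0.042, 0.975); φ = arcsin(p_z) ≈ 77.04°, λ = atan2(p_y, p_x) ≈ 10.83°.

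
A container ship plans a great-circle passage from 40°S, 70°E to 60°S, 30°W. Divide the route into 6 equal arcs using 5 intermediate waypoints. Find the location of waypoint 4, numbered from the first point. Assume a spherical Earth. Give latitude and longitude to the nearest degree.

Convert each endpoint to a unit vector on the sphere (x = cos φ cos λ, y = cos φ sin λ, z = sin φ).
The central angle between the endpoints is δ = arccos(p₁·p₂) ≈ 1.059 rad (60.6°).
Interpolate at f = 4/6 with slerp weights a = sin((1−f)δ)/sin δ ≈ 0.396, b = sin(fδ)/sin δ ≈ 0.744.
p = a·p₁ + b·p₂ ≈ (0.426, 0.099, -0.899); φ = arcsin(p_z) ≈ -64.06°, λ = atan2(p_y, p_x) ≈ 13.13°.

≈ 64°S, 13°E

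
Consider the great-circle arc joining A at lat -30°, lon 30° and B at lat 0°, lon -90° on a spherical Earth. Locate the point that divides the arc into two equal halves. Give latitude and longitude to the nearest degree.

The haversine formula gives a central angle δ ≈ 2.019 rad (115.7°) between the endpoints.
Interpolate at f = 1/2 with slerp weights a = sin((1−f)δ)/sin δ ≈ 0.939, b = sin(fδ)/sin δ ≈ 0.939.
p = a·p₁ + b·p₂ ≈ (0.704, -0.532, -0.470); φ = arcsin(p_z) ≈ -28.00°, λ = atan2(p_y, p_x) ≈ -37.09°.

≈ lat -28°, lon -37°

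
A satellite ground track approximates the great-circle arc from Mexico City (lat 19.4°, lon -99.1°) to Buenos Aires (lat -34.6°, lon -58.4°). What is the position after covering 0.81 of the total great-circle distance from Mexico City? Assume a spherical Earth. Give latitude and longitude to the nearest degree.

Write both endpoints as unit vectors p₁, p₂ with components (cos φ cos λ, cos φ sin λ, sin φ).
The central angle between the endpoints is δ = arccos(p₁·p₂) ≈ 1.159 rad (66.4°).
Interpolate at f = 0.81 with slerp weights a = sin((1−f)δ)/sin δ ≈ 0.238, b = sin(fδ)/sin δ ≈ 0.880.
p = a·p₁ + b·p₂ ≈ (0.344, -0.839, -0.421); φ = arcsin(p_z) ≈ -24.88°, λ = atan2(p_y, p_x) ≈ -67.70°.

≈ lat -25°, lon -68°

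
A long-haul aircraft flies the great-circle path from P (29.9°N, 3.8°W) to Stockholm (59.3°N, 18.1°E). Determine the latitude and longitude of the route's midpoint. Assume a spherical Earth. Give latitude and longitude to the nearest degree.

≈ (45°N, 4°E)

Write both endpoints as unit vectors p₁, p₂ with components (cos φ cos λ, cos φ sin λ, sin φ).
The central angle between the endpoints is δ = arccos(p₁·p₂) ≈ 0.575 rad (32.9°).
Interpolate at f = 1/2 with slerp weights a = sin((1−f)δ)/sin δ ≈ 0.521, b = sin(fδ)/sin δ ≈ 0.521.
p = a·p₁ + b·p₂ ≈ (0.704, 0.053, 0.708); φ = arcsin(p_z) ≈ 45.09°, λ = atan2(p_y, p_x) ≈ 4.28°.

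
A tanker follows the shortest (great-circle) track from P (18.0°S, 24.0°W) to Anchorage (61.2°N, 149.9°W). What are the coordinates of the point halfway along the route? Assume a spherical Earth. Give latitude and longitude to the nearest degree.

Convert each endpoint to a unit vector on the sphere (x = cos φ cos λ, y = cos φ sin λ, z = sin φ).
The central angle between the endpoints is δ = arccos(p₁·p₂) ≈ 2.141 rad (122.6°).
Interpolate at f = 1/2 with slerp weights a = sin((1−f)δ)/sin δ ≈ 1.042, b = sin(fδ)/sin δ ≈ 1.042.
p = a·p₁ + b·p₂ ≈ (0.471, -0.655, 0.591); φ = arcsin(p_z) ≈ 36.23°, λ = atan2(p_y, p_x) ≈ -54.27°.

≈ (36°N, 54°W)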